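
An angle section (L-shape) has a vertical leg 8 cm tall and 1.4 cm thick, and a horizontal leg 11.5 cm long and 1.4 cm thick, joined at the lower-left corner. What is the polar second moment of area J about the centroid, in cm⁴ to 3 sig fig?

J ≈ 459 cm⁴

Split into non-overlapping primitives; take the origin at the lower-left of the bounding box.
Vertical leg: 1.4 × 8, A = 11.2 cm², y = 4 cm, Ī = 59.733 cm⁴.
Horizontal leg (remainder): 10.1 × 1.4, A = 14.14 cm², y = 0.7 cm, Ī = 2.3095 cm⁴.
Centroid: ȳ = ΣA·y / ΣA = 2.1586 cm.
Transfer each piece to the centroidal x-axis using Ī + A·d² with d = y − 2.1586:
  vertical leg: d = 1.8414 cm → contributes +97.711 cm⁴
  horizontal leg (remainder): d = -1.4586 cm → contributes +32.391 cm⁴
Total I = 130.1 cm⁴.
For the y-axis: x̄ = 3.9086 cm.
Repeating about the centroidal y-axis gives I_y = 328.66 cm⁴.
Polar second moment: J = I_x + I_y = 458.76 cm⁴.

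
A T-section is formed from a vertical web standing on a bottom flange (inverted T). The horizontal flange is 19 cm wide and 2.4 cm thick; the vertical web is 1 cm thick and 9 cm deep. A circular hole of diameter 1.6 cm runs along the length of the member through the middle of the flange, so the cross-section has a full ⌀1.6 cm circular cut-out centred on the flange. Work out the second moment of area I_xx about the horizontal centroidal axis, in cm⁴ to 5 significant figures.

Break the section into simple shapes (no overlaps), measuring from the bottom-left corner of the bounding box.
Flange: 19 × 2.4, A = 45.6 cm², y = 1.2 cm, Ī = 21.888 cm⁴.
Web: 1 × 9, A = 9 cm², y = 6.9 cm, Ī = 60.75 cm⁴.
Hole (subtracted): ⌀1.6, A = 2.010619 cm², y = 1.2 cm, Ī = 0.3216991 cm⁴.
Centroid: ȳ = ΣA·y / ΣA = 2.175482 cm.
Transfer each piece to the horizontal centroidal axis using Ī + A·d² with d = y − 2.175482:
  flange: d = -0.9754821 cm → contributes +65.27938 cm⁴
  web: d = 4.724518 cm → contributes +261.6396 cm⁴
  hole: d = -0.9754821 cm → contributes −2.234935 cm⁴
Total I = 324.6841 cm⁴.

I_xx ≈ 324.68 cm⁴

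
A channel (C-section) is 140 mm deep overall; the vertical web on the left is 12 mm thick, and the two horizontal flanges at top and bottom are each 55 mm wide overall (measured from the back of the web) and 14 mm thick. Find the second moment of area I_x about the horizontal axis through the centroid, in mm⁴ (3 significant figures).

I_x ≈ 7.54 × 10⁶ mm⁴

Break the section into simple shapes (no overlaps), measuring from the bottom-left corner of the bounding box.
Web: 12 × 140, A = 1 680 mm², y = 70 mm, Ī = 2 744 000 mm⁴.
Top flange (beyond web): 43 × 14, A = 602 mm², y = 133 mm, Ī = 9832.7 mm⁴.
Bottom flange (beyond web): 43 × 14, A = 602 mm², y = 7 mm, Ī = 9832.7 mm⁴.
By symmetry the centroid is at mid-height, ȳ = 70 mm.
Transfer each piece to the horizontal axis through the centroid using Ī + A·d² with d = y − 70:
  web: d = 0 mm → contributes +2 744 000 mm⁴
  top flange (beyond web): d = 63 mm → contributes +2 399 171 mm⁴
  bottom flange (beyond web): d = -63 mm → contributes +2 399 171 mm⁴
Total I = 7 542 341 mm⁴.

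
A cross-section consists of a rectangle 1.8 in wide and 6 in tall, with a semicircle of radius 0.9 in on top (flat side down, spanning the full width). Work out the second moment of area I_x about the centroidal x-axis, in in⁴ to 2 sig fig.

Split into non-overlapping primitives; take the origin at the lower-left of the bounding box.
Rectangular body: 1.8 × 6, A = 10.8 in², y = 3 in, Ī = 32.4 in⁴.
Semicircular cap: semicircle r = 0.9, A = 1.272 in², y = 6.382 in, Ī = 0.07201 in⁴.
Centroid: ȳ = ΣA·y / ΣA = 3.356 in.
Transfer each piece to the centroidal x-axis using Ī + A·d² with d = y − 3.356:
  rectangular body: d = -0.3564 in → contributes +33.77 in⁴
  semicircular cap: d = 3.026 in → contributes +11.72 in⁴
Total I = 45.49 in⁴.

I_x ≈ 45 in⁴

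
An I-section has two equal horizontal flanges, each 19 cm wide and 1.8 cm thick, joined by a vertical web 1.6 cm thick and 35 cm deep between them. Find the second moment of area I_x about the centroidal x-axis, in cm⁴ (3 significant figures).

Break the section into simple shapes (no overlaps), measuring from the bottom-left corner of the bounding box.
Bottom flange: 19 × 1.8, A = 34.2 cm², y = 0.9 cm, Ī = 9.234 cm⁴.
Web: 1.6 × 35, A = 56 cm², y = 19.3 cm, Ī = 5716.7 cm⁴.
Top flange: 19 × 1.8, A = 34.2 cm², y = 37.7 cm, Ī = 9.234 cm⁴.
By symmetry the centroid is at mid-height, ȳ = 19.3 cm.
Transfer each piece to the centroidal x-axis using Ī + A·d² with d = y − 19.3:
  bottom flange: d = -18.4 cm → contributes +11 588 cm⁴
  web: d = 0 cm → contributes +5716.7 cm⁴
  top flange: d = 18.4 cm → contributes +11 588 cm⁴
Total I = 28 893 cm⁴.

I_x ≈ 2.89 × 10⁴ cm⁴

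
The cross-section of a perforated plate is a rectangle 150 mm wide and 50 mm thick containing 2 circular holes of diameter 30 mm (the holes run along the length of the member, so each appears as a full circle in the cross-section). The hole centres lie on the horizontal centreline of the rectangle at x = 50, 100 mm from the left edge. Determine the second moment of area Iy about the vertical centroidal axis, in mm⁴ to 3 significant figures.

Iy ≈ 1.31 × 10⁷ mm⁴

Split into non-overlapping primitives; take the origin at the lower-left of the bounding box.
Plate: 150 × 50, A = 7 500 mm², x = 75 mm, Ī = 14 062 500 mm⁴.
Hole 1 (subtracted): ⌀30, A = 706.86 mm², x = 50 mm, Ī = 39 761 mm⁴.
Hole 2 (subtracted): ⌀30, A = 706.86 mm², x = 100 mm, Ī = 39 761 mm⁴.
By symmetry the centroid is at mid-width, x̄ = 75 mm.
Transfer each piece to the vertical centroidal axis using Ī + A·d² with d = x − 75:
  plate: d = 0 mm → contributes +14 062 500 mm⁴
  hole 1: d = -25 mm → contributes −481 547 mm⁴
  hole 2: d = 25 mm → contributes −481 547 mm⁴
Total I = 13 099 406 mm⁴.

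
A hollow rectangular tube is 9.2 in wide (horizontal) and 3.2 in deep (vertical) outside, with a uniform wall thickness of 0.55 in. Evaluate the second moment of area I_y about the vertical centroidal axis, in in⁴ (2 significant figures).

Split into non-overlapping primitives; take the origin at the lower-left of the bounding box.
Outer rectangle: 9.2 × 3.2, A = 29.44 in², x = 4.6 in, Ī = 207.7 in⁴.
Inner void (subtracted): 8.1 × 2.1, A = 17.01 in², x = 4.6 in, Ī = 93 in⁴.
By symmetry the centroid is at mid-width, x̄ = 4.6 in.
All pieces are centred on the vertical centroidal axis, so I = ΣĪ (holes subtracted) = 114.6 in⁴.

I_y ≈ 110 in⁴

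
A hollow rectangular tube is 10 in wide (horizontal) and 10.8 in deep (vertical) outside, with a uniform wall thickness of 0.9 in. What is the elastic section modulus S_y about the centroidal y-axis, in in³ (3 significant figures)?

S_y ≈ 97.3 in³

Treat the section as a set of non-overlapping primitives; coordinates are from the bounding-box lower-left.
Outer rectangle: 10 × 10.8, A = 108 in², x = 5 in, Ī = 900 in⁴.
Inner void (subtracted): 8.2 × 9, A = 73.8 in², x = 5 in, Ī = 413.53 in⁴.
By symmetry the centroid is at mid-width, x̄ = 5 in.
All pieces are centred on the centroidal y-axis, so I = ΣĪ (holes subtracted) = 486.47 in⁴.
Extreme fibre distance c = 5 in; S = I/c = 97.295 in³.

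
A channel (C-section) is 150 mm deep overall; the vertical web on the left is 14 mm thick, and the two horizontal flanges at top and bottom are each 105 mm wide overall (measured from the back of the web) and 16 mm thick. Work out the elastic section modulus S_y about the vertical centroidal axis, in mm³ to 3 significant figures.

Break the section into simple shapes (no overlaps), measuring from the bottom-left corner of the bounding box.
Web: 14 × 150, A = 2 100 mm², x = 7 mm, Ī = 34 300 mm⁴.
Top flange (beyond web): 91 × 16, A = 1 456 mm², x = 59.5 mm, Ī = 1 004 761 mm⁴.
Bottom flange (beyond web): 91 × 16, A = 1 456 mm², x = 59.5 mm, Ī = 1 004 761 mm⁴.
Centroid: x̄ = ΣA·x / ΣA = 37.503 mm.
Transfer each piece to the vertical centroidal axis using Ī + A·d² with d = x − 37.503:
  web: d = -30.503 mm → contributes +1 988 183 mm⁴
  top flange (beyond web): d = 21.997 mm → contributes +1 709 286 mm⁴
  bottom flange (beyond web): d = 21.997 mm → contributes +1 709 286 mm⁴
Total I = 5 406 756 mm⁴.
Extreme fibre distance c = 67.497 mm; S = I/c = 80 103 mm³.

S_y ≈ 8.01 × 10⁴ mm³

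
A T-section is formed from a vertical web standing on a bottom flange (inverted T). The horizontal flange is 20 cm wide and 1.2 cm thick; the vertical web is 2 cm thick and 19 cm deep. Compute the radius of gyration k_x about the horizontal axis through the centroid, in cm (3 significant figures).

k_x ≈ 6.53 cm

Break the section into simple shapes (no overlaps), measuring from the bottom-left corner of the bounding box.
Flange: 20 × 1.2, A = 24 cm², y = 0.6 cm, Ī = 2.88 cm⁴.
Web: 2 × 19, A = 38 cm², y = 10.7 cm, Ī = 1143.2 cm⁴.
Centroid: ȳ = ΣA·y / ΣA = 6.7903 cm.
Transfer each piece to the horizontal axis through the centroid using Ī + A·d² with d = y − 6.7903:
  flange: d = -6.1903 cm → contributes +922.56 cm⁴
  web: d = 3.9097 cm → contributes +1 724 cm⁴
Total I = 2646.6 cm⁴.
Radius of gyration: k = √(I/A) = √(2646.6 / 62) = 6.5335 cm.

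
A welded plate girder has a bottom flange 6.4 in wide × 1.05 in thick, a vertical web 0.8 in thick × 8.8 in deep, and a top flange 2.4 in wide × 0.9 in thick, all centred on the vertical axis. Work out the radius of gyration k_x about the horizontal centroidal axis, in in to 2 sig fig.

k_x ≈ 3.8 in

Treat the section as a set of non-overlapping primitives; coordinates are from the bounding-box lower-left.
Bottom plate: 6.4 × 1.05, A = 6.72 in², y = 0.525 in, Ī = 0.6174 in⁴.
Web plate: 0.8 × 8.8, A = 7.04 in², y = 5.45 in, Ī = 45.43 in⁴.
Top plate: 2.4 × 0.9, A = 2.16 in², y = 10.3 in, Ī = 0.1458 in⁴.
Centroid: ȳ = ΣA·y / ΣA = 4.029 in.
Transfer each piece to the horizontal centroidal axis using Ī + A·d² with d = y − 4.029:
  bottom plate: d = -3.504 in → contributes +83.13 in⁴
  web plate: d = 1.421 in → contributes +59.64 in⁴
  top plate: d = 6.271 in → contributes +85.08 in⁴
Total I = 227.9 in⁴.
Radius of gyration: k = √(I/A) = √(227.9 / 15.92) = 3.783 in.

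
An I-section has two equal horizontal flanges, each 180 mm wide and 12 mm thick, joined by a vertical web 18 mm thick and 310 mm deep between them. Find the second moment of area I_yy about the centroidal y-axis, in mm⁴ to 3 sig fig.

Split into non-overlapping primitives; take the origin at the lower-left of the bounding box.
Bottom flange: 180 × 12, A = 2 160 mm², x = 90 mm, Ī = 5 832 000 mm⁴.
Web: 18 × 310, A = 5 580 mm², x = 90 mm, Ī = 150 660 mm⁴.
Top flange: 180 × 12, A = 2 160 mm², x = 90 mm, Ī = 5 832 000 mm⁴.
By symmetry the centroid is at mid-width, x̄ = 90 mm.
All pieces are centred on the centroidal y-axis, so I = ΣĪ = 11 814 660 mm⁴.

I_yy ≈ 1.18 × 10⁷ mm⁴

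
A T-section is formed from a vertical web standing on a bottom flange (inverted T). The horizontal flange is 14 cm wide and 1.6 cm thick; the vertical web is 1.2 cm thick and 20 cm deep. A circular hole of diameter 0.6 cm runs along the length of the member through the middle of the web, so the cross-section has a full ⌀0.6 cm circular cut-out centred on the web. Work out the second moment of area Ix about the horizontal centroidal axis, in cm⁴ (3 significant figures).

Split into non-overlapping primitives; take the origin at the lower-left of the bounding box.
Flange: 14 × 1.6, A = 22.4 cm², y = 0.8 cm, Ī = 4.7787 cm⁴.
Web: 1.2 × 20, A = 24 cm², y = 11.6 cm, Ī = 800 cm⁴.
Hole (subtracted): ⌀0.6, A = 0.28274 cm², y = 11.6 cm, Ī = 0.0063617 cm⁴.
Centroid: ȳ = ΣA·y / ΣA = 6.3542 cm.
Transfer each piece to the horizontal centroidal axis using Ī + A·d² with d = y − 6.3542:
  flange: d = -5.5542 cm → contributes +695.81 cm⁴
  web: d = 5.2458 cm → contributes +1460.4 cm⁴
  hole: d = 5.2458 cm → contributes −7.7869 cm⁴
Total I = 2148.5 cm⁴.

Ix ≈ 2150 cm⁴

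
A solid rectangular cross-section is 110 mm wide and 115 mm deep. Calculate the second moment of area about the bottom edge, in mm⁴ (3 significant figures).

The section: 110 × 115, A = 12 650 mm², y = 57.5 mm, Ī = 13 941 354 mm⁴.
Transfer it to the base of the section using Ī + A·d² with d = y − 0:
  the section: d = 57.5 mm → contributes +55 765 417 mm⁴
Total I = 55 765 417 mm⁴.

I_base ≈ 5.58 × 10⁷ mm⁴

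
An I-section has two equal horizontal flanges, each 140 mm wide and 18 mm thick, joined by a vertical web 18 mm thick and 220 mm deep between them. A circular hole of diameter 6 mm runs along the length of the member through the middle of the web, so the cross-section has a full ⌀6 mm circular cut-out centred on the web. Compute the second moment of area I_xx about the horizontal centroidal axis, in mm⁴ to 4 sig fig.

Split into non-overlapping primitives; take the origin at the lower-left of the bounding box.
Bottom flange: 140 × 18, A = 2 520 mm², y = 9 mm, Ī = 68 040 mm⁴.
Web: 18 × 220, A = 3 960 mm², y = 128 mm, Ī = 15 972 000 mm⁴.
Top flange: 140 × 18, A = 2 520 mm², y = 247 mm, Ī = 68 040 mm⁴.
Hole (subtracted): ⌀6, A = 28.2743 mm², y = 128 mm, Ī = 63.6173 mm⁴.
By symmetry the centroid is at mid-height, ȳ = 128 mm.
Transfer each piece to the horizontal centroidal axis using Ī + A·d² with d = y − 128:
  bottom flange: d = -119 mm → contributes +35 753 760 mm⁴
  web: d = 0 mm → contributes +15 972 000 mm⁴
  top flange: d = 119 mm → contributes +35 753 760 mm⁴
  hole: d = 0 mm → contributes −63.6173 mm⁴
Total I = 87 479 456 mm⁴.

I_xx ≈ 8.748 × 10⁷ mm⁴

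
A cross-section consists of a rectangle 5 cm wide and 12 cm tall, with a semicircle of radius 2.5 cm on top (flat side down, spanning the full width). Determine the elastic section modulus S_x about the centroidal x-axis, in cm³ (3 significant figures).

S_x ≈ 153 cm³

Treat the section as a set of non-overlapping primitives; coordinates are from the bounding-box lower-left.
Rectangular body: 5 × 12, A = 60 cm², y = 6 cm, Ī = 720 cm⁴.
Semicircular cap: semicircle r = 2.5, A = 9.8175 cm², y = 13.061 cm, Ī = 4.2874 cm⁴.
Centroid: ȳ = ΣA·y / ΣA = 6.9929 cm.
Transfer each piece to the centroidal x-axis using Ī + A·d² with d = y − 6.9929:
  rectangular body: d = -0.9929 cm → contributes +779.15 cm⁴
  semicircular cap: d = 6.0681 cm → contributes +365.79 cm⁴
Total I = 1144.9 cm⁴.
Extreme fibre distance c = 7.5071 cm; S = I/c = 152.51 cm³.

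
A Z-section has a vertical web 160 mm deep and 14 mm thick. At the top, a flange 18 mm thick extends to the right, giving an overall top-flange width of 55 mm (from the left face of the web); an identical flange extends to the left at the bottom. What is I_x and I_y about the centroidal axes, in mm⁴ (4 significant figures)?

Split into non-overlapping primitives; take the origin at the lower-left of the bounding box.
Web: 14 × 160, A = 2 240 mm², y = 80 mm, Ī = 4 778 667 mm⁴.
Top flange (beyond web): 41 × 18, A = 738 mm², y = 151 mm, Ī = 19 926 mm⁴.
Bottom flange (beyond web): 41 × 18, A = 738 mm², y = 9 mm, Ī = 19 926 mm⁴.
Centroid: ȳ = ΣA·y / ΣA = 80 mm.
Transfer each piece to the centroidal x-axis using Ī + A·d² with d = y − 80:
  web: d = 0 mm → contributes +4 778 667 mm⁴
  top flange (beyond web): d = 71 mm → contributes +3 740 184 mm⁴
  bottom flange (beyond web): d = -71 mm → contributes +3 740 184 mm⁴
Total I = 12 259 035 mm⁴.
For the y-axis: x̄ = 48 mm.
Repeating about the centroidal y-axis gives I_y = 1 359 575 mm⁴.

I_x ≈ 1.226 × 10⁷ mm⁴, I_y ≈ 1.360 × 10⁶ mm⁴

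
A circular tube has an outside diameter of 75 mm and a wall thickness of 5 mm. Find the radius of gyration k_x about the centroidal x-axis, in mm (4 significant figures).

Decompose the section into non-overlapping parts with the origin at the bottom-left of its bounding rectangle.
Outer circle: ⌀75, A = 4417.86 mm², y = 37.5 mm, Ī = 1 553 156 mm⁴.
Bore (subtracted): ⌀65, A = 3318.31 mm², y = 37.5 mm, Ī = 876 241 mm⁴.
By symmetry the centroid is at mid-height, ȳ = 37.5 mm.
All pieces are centred on the centroidal x-axis, so I = ΣĪ (holes subtracted) = 676 915 mm⁴.
Radius of gyration: k = √(I/A) = √(676 915 / 1099.56) = 24.8118 mm.

k_x ≈ 24.81 mm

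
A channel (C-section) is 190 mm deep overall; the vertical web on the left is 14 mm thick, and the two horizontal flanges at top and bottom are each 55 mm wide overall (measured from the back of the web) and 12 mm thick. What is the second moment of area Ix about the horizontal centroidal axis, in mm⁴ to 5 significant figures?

Ix ≈ 1.5808 × 10⁷ mm⁴

Break the section into simple shapes (no overlaps), measuring from the bottom-left corner of the bounding box.
Web: 14 × 190, A = 2 660 mm², y = 95 mm, Ī = 8 002 167 mm⁴.
Top flange (beyond web): 41 × 12, A = 492 mm², y = 184 mm, Ī = 5 904 mm⁴.
Bottom flange (beyond web): 41 × 12, A = 492 mm², y = 6 mm, Ī = 5 904 mm⁴.
By symmetry the centroid is at mid-height, ȳ = 95 mm.
Transfer each piece to the horizontal centroidal axis using Ī + A·d² with d = y − 95:
  web: d = 0 mm → contributes +8 002 167 mm⁴
  top flange (beyond web): d = 89 mm → contributes +3 903 036 mm⁴
  bottom flange (beyond web): d = -89 mm → contributes +3 903 036 mm⁴
Total I = 15 808 239 mm⁴.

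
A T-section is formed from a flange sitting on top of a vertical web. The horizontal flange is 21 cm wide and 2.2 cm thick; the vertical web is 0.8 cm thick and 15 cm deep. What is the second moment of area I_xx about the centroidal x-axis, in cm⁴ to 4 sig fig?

I_xx ≈ 948.2 cm⁴

Break the section into simple shapes (no overlaps), measuring from the bottom-left corner of the bounding box.
Flange: 21 × 2.2, A = 46.2 cm², y = 16.1 cm, Ī = 18.634 cm⁴.
Web: 0.8 × 15, A = 12 cm², y = 7.5 cm, Ī = 225 cm⁴.
Centroid: ȳ = ΣA·y / ΣA = 14.3268 cm.
Transfer each piece to the centroidal x-axis using Ī + A·d² with d = y − 14.3268:
  flange: d = 1.7732 cm → contributes +163.897 cm⁴
  web: d = -6.8268 cm → contributes +784.263 cm⁴
Total I = 948.16 cm⁴.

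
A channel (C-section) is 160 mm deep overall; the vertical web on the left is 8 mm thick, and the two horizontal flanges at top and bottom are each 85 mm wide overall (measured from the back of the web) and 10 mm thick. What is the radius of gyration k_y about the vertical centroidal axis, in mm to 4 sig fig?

k_y ≈ 26.83 mm

Decompose the section into non-overlapping parts with the origin at the bottom-left of its bounding rectangle.
Web: 8 × 160, A = 1 280 mm², x = 4 mm, Ī = 6826.67 mm⁴.
Top flange (beyond web): 77 × 10, A = 770 mm², x = 46.5 mm, Ī = 380 444 mm⁴.
Bottom flange (beyond web): 77 × 10, A = 770 mm², x = 46.5 mm, Ī = 380 444 mm⁴.
Centroid: x̄ = ΣA·x / ΣA = 27.2092 mm.
Transfer each piece to the vertical centroidal axis using Ī + A·d² with d = x − 27.2092:
  web: d = -23.2092 mm → contributes +696 322 mm⁴
  top flange (beyond web): d = 19.2908 mm → contributes +666 987 mm⁴
  bottom flange (beyond web): d = 19.2908 mm → contributes +666 987 mm⁴
Total I = 2 030 297 mm⁴.
Radius of gyration: k = √(I/A) = √(2 030 297 / 2 820) = 26.8321 mm.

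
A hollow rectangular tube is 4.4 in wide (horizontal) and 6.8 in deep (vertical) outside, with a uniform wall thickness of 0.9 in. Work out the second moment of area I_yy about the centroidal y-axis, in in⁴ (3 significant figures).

Treat the section as a set of non-overlapping primitives; coordinates are from the bounding-box lower-left.
Outer rectangle: 4.4 × 6.8, A = 29.92 in², x = 2.2 in, Ī = 48.271 in⁴.
Inner void (subtracted): 2.6 × 5, A = 13 in², x = 2.2 in, Ī = 7.3233 in⁴.
By symmetry the centroid is at mid-width, x̄ = 2.2 in.
All pieces are centred on the centroidal y-axis, so I = ΣĪ (holes subtracted) = 40.948 in⁴.

I_yy ≈ 40.9 in⁴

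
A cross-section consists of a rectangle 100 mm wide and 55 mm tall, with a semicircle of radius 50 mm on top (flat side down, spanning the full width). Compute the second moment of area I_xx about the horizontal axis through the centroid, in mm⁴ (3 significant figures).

I_xx ≈ 7.51 × 10⁶ mm⁴

Decompose the section into non-overlapping parts with the origin at the bottom-left of its bounding rectangle.
Rectangular body: 100 × 55, A = 5 500 mm², y = 27.5 mm, Ī = 1 386 458 mm⁴.
Semicircular cap: semicircle r = 50, A = 3 927 mm², y = 76.221 mm, Ī = 685 981 mm⁴.
Centroid: ȳ = ΣA·y / ΣA = 47.796 mm.
Transfer each piece to the horizontal axis through the centroid using Ī + A·d² with d = y − 47.796:
  rectangular body: d = -20.296 mm → contributes +3 651 951 mm⁴
  semicircular cap: d = 28.425 mm → contributes +3 858 947 mm⁴
Total I = 7 510 898 mm⁴.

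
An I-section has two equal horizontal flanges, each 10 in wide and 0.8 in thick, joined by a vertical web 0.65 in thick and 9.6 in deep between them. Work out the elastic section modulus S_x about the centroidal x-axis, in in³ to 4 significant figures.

S_x ≈ 85.97 in³

Split into non-overlapping primitives; take the origin at the lower-left of the bounding box.
Bottom flange: 10 × 0.8, A = 8 in², y = 0.4 in, Ī = 0.426667 in⁴.
Web: 0.65 × 9.6, A = 6.24 in², y = 5.6 in, Ī = 47.9232 in⁴.
Top flange: 10 × 0.8, A = 8 in², y = 10.8 in, Ī = 0.426667 in⁴.
By symmetry the centroid is at mid-height, ȳ = 5.6 in.
Transfer each piece to the centroidal x-axis using Ī + A·d² with d = y − 5.6:
  bottom flange: d = -5.2 in → contributes +216.747 in⁴
  web: d = 0 in → contributes +47.9232 in⁴
  top flange: d = 5.2 in → contributes +216.747 in⁴
Total I = 481.417 in⁴.
Extreme fibre distance c = 5.6 in; S = I/c = 85.9672 in³.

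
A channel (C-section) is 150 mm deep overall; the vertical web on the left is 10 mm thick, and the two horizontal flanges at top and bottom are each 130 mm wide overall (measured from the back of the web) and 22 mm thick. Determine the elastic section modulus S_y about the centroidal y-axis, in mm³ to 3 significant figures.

Treat the section as a set of non-overlapping primitives; coordinates are from the bounding-box lower-left.
Web: 10 × 150, A = 1 500 mm², x = 5 mm, Ī = 12 500 mm⁴.
Top flange (beyond web): 120 × 22, A = 2 640 mm², x = 70 mm, Ī = 3 168 000 mm⁴.
Bottom flange (beyond web): 120 × 22, A = 2 640 mm², x = 70 mm, Ī = 3 168 000 mm⁴.
Centroid: x̄ = ΣA·x / ΣA = 55.619 mm.
Transfer each piece to the centroidal y-axis using Ī + A·d² with d = x − 55.619:
  web: d = -50.619 mm → contributes +3 855 996 mm⁴
  top flange (beyond web): d = 14.381 mm → contributes +3 713 951 mm⁴
  bottom flange (beyond web): d = 14.381 mm → contributes +3 713 951 mm⁴
Total I = 11 283 898 mm⁴.
Extreme fibre distance c = 74.381 mm; S = I/c = 151 705 mm³.

S_y ≈ 1.52 × 10⁵ mm³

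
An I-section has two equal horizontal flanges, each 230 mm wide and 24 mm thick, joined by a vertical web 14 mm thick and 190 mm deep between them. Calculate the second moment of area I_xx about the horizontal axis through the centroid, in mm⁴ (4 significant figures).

Break the section into simple shapes (no overlaps), measuring from the bottom-left corner of the bounding box.
Bottom flange: 230 × 24, A = 5 520 mm², y = 12 mm, Ī = 264 960 mm⁴.
Web: 14 × 190, A = 2 660 mm², y = 119 mm, Ī = 8 002 167 mm⁴.
Top flange: 230 × 24, A = 5 520 mm², y = 226 mm, Ī = 264 960 mm⁴.
By symmetry the centroid is at mid-height, ȳ = 119 mm.
Transfer each piece to the horizontal axis through the centroid using Ī + A·d² with d = y − 119:
  bottom flange: d = -107 mm → contributes +63 463 440 mm⁴
  web: d = 0 mm → contributes +8 002 167 mm⁴
  top flange: d = 107 mm → contributes +63 463 440 mm⁴
Total I = 134 929 047 mm⁴.

I_xx ≈ 1.349 × 10⁸ mm⁴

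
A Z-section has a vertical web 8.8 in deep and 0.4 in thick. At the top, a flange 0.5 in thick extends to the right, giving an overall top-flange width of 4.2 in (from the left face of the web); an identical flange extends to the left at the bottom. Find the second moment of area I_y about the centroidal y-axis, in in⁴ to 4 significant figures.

I_y ≈ 21.38 in⁴

Split into non-overlapping primitives; take the origin at the lower-left of the bounding box.
Web: 0.4 × 8.8, A = 3.52 in², x = 4 in, Ī = 0.0469333 in⁴.
Top flange (beyond web): 3.8 × 0.5, A = 1.9 in², x = 6.1 in, Ī = 2.28633 in⁴.
Bottom flange (beyond web): 3.8 × 0.5, A = 1.9 in², x = 1.9 in, Ī = 2.28633 in⁴.
Centroid: x̄ = ΣA·x / ΣA = 4 in.
Transfer each piece to the centroidal y-axis using Ī + A·d² with d = x − 4:
  web: d = 0 in → contributes +0.0469333 in⁴
  top flange (beyond web): d = 2.1 in → contributes +10.6653 in⁴
  bottom flange (beyond web): d = -2.1 in → contributes +10.6653 in⁴
Total I = 21.3776 in⁴.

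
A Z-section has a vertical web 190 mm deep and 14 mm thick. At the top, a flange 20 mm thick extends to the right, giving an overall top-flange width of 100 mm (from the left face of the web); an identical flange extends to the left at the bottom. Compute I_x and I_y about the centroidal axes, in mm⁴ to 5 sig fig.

Decompose the section into non-overlapping parts with the origin at the bottom-left of its bounding rectangle.
Web: 14 × 190, A = 2 660 mm², y = 95 mm, Ī = 8 002 167 mm⁴.
Top flange (beyond web): 86 × 20, A = 1 720 mm², y = 180 mm, Ī = 57333.33 mm⁴.
Bottom flange (beyond web): 86 × 20, A = 1 720 mm², y = 10 mm, Ī = 57333.33 mm⁴.
Centroid: ȳ = ΣA·y / ΣA = 95 mm.
Transfer each piece to the centroidal x-axis using Ī + A·d² with d = y − 95:
  web: d = 0 mm → contributes +8 002 167 mm⁴
  top flange (beyond web): d = 85 mm → contributes +12 484 333 mm⁴
  bottom flange (beyond web): d = -85 mm → contributes +12 484 333 mm⁴
Total I = 32 970 833 mm⁴.
For the y-axis: x̄ = 93 mm.
Repeating about the centroidal y-axis gives I_y = 10 763 633 mm⁴.

I_x ≈ 3.2971 × 10⁷ mm⁴, I_y ≈ 1.0764 × 10⁷ mm⁴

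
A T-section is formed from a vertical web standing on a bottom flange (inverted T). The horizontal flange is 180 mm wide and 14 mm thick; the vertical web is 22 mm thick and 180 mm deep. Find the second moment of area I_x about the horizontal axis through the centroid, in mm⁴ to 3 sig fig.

Break the section into simple shapes (no overlaps), measuring from the bottom-left corner of the bounding box.
Flange: 180 × 14, A = 2 520 mm², y = 7 mm, Ī = 41 160 mm⁴.
Web: 22 × 180, A = 3 960 mm², y = 104 mm, Ī = 10 692 000 mm⁴.
Centroid: ȳ = ΣA·y / ΣA = 66.278 mm.
Transfer each piece to the horizontal axis through the centroid using Ī + A·d² with d = y − 66.278:
  flange: d = -59.278 mm → contributes +8 896 074 mm⁴
  web: d = 37.722 mm → contributes +16 326 946 mm⁴
Total I = 25 223 020 mm⁴.

I_x ≈ 2.52 × 10⁷ mm⁴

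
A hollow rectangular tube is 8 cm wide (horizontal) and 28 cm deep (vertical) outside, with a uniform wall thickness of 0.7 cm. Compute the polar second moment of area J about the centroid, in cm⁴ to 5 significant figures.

J ≈ 4840.4 cm⁴

Split into non-overlapping primitives; take the origin at the lower-left of the bounding box.
Outer rectangle: 8 × 28, A = 224 cm², y = 14 cm, Ī = 14634.67 cm⁴.
Inner void (subtracted): 6.6 × 26.6, A = 175.56 cm², y = 14 cm, Ī = 10351.6 cm⁴.
By symmetry the centroid is at mid-height, ȳ = 14 cm.
All pieces are centred on the centroidal x-axis, so I = ΣĪ (holes subtracted) = 4283.064 cm⁴.
Repeating about the centroidal y-axis gives I_y = 557.3839 cm⁴.
Polar second moment: J = I_x + I_y = 4840.448 cm⁴.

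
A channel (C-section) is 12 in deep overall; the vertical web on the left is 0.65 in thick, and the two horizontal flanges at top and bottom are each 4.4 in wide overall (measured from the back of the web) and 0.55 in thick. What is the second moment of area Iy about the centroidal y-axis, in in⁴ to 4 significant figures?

Split into non-overlapping primitives; take the origin at the lower-left of the bounding box.
Web: 0.65 × 12, A = 7.8 in², x = 0.325 in, Ī = 0.274625 in⁴.
Top flange (beyond web): 3.75 × 0.55, A = 2.0625 in², x = 2.525 in, Ī = 2.41699 in⁴.
Bottom flange (beyond web): 3.75 × 0.55, A = 2.0625 in², x = 2.525 in, Ī = 2.41699 in⁴.
Centroid: x̄ = ΣA·x / ΣA = 1.08601 in.
Transfer each piece to the centroidal y-axis using Ī + A·d² with d = x − 1.08601:
  web: d = -0.761006 in → contributes +4.79184 in⁴
  top flange (beyond web): d = 1.43899 in → contributes +6.68782 in⁴
  bottom flange (beyond web): d = 1.43899 in → contributes +6.68782 in⁴
Total I = 18.1675 in⁴.

Iy ≈ 18.17 in⁴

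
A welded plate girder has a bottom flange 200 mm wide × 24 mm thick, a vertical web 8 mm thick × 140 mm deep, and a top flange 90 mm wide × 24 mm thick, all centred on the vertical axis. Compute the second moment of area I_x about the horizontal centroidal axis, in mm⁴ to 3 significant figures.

I_x ≈ 4.32 × 10⁷ mm⁴

Decompose the section into non-overlapping parts with the origin at the bottom-left of its bounding rectangle.
Bottom plate: 200 × 24, A = 4 800 mm², y = 12 mm, Ī = 230 400 mm⁴.
Web plate: 8 × 140, A = 1 120 mm², y = 94 mm, Ī = 1 829 333 mm⁴.
Top plate: 90 × 24, A = 2 160 mm², y = 176 mm, Ī = 103 680 mm⁴.
Centroid: ȳ = ΣA·y / ΣA = 67.208 mm.
Transfer each piece to the horizontal centroidal axis using Ī + A·d² with d = y − 67.208:
  bottom plate: d = -55.208 mm → contributes +14 860 390 mm⁴
  web plate: d = 26.792 mm → contributes +2 633 287 mm⁴
  top plate: d = 108.79 mm → contributes +25 668 828 mm⁴
Total I = 43 162 504 mm⁴.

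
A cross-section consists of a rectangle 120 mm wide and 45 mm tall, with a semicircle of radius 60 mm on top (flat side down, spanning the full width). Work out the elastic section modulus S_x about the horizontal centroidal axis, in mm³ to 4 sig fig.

S_x ≈ 1.499 × 10⁵ mm³

Split into non-overlapping primitives; take the origin at the lower-left of the bounding box.
Rectangular body: 120 × 45, A = 5 400 mm², y = 22.5 mm, Ī = 911 250 mm⁴.
Semicircular cap: semicircle r = 60, A = 5654.87 mm², y = 70.4648 mm, Ī = 1 422 450 mm⁴.
Centroid: ȳ = ΣA·y / ΣA = 47.0353 mm.
Transfer each piece to the horizontal centroidal axis using Ī + A·d² with d = y − 47.0353:
  rectangular body: d = -24.5353 mm → contributes +4 161 948 mm⁴
  semicircular cap: d = 23.4295 mm → contributes +4 526 638 mm⁴
Total I = 8 688 586 mm⁴.
Extreme fibre distance c = 57.9647 mm; S = I/c = 149 894 mm³.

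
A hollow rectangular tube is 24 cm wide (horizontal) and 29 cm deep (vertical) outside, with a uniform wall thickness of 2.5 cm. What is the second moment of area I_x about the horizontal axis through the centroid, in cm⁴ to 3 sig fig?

Decompose the section into non-overlapping parts with the origin at the bottom-left of its bounding rectangle.
Outer rectangle: 24 × 29, A = 696 cm², y = 14.5 cm, Ī = 48 778 cm⁴.
Inner void (subtracted): 19 × 24, A = 456 cm², y = 14.5 cm, Ī = 21 888 cm⁴.
By symmetry the centroid is at mid-height, ȳ = 14.5 cm.
All pieces are centred on the horizontal axis through the centroid, so I = ΣĪ (holes subtracted) = 26 890 cm⁴.

I_x ≈ 2.69 × 10⁴ cm⁴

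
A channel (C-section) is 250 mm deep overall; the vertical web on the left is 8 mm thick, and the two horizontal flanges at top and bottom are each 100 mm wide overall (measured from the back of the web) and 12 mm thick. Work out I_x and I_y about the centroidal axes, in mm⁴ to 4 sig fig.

I_x ≈ 4.171 × 10⁷ mm⁴, I_y ≈ 4.192 × 10⁶ mm⁴

Treat the section as a set of non-overlapping primitives; coordinates are from the bounding-box lower-left.
Web: 8 × 250, A = 2 000 mm², y = 125 mm, Ī = 10 416 667 mm⁴.
Top flange (beyond web): 92 × 12, A = 1 104 mm², y = 244 mm, Ī = 13 248 mm⁴.
Bottom flange (beyond web): 92 × 12, A = 1 104 mm², y = 6 mm, Ī = 13 248 mm⁴.
By symmetry the centroid is at mid-height, ȳ = 125 mm.
Transfer each piece to the centroidal x-axis using Ī + A·d² with d = y − 125:
  web: d = 0 mm → contributes +10 416 667 mm⁴
  top flange (beyond web): d = 119 mm → contributes +15 646 992 mm⁴
  bottom flange (beyond web): d = -119 mm → contributes +15 646 992 mm⁴
Total I = 41 710 651 mm⁴.
For the y-axis: x̄ = 30.2357 mm.
Repeating about the centroidal y-axis gives I_y = 4 191 617 mm⁴.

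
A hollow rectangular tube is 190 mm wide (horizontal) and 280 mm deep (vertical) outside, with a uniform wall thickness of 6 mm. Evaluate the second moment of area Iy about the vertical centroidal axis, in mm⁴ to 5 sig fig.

Iy ≈ 3.4089 × 10⁷ mm⁴

Decompose the section into non-overlapping parts with the origin at the bottom-left of its bounding rectangle.
Outer rectangle: 190 × 280, A = 53 200 mm², x = 95 mm, Ī = 160 043 333 mm⁴.
Inner void (subtracted): 178 × 268, A = 47 704 mm², x = 95 mm, Ī = 125 954 461 mm⁴.
By symmetry the centroid is at mid-width, x̄ = 95 mm.
All pieces are centred on the vertical centroidal axis, so I = ΣĪ (holes subtracted) = 34 088 872 mm⁴.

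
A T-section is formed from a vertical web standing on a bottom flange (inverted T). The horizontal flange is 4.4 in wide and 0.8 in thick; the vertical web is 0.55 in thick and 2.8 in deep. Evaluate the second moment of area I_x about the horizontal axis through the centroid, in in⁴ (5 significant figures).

I_x ≈ 4.6649 in⁴

Treat the section as a set of non-overlapping primitives; coordinates are from the bounding-box lower-left.
Flange: 4.4 × 0.8, A = 3.52 in², y = 0.4 in, Ī = 0.1877333 in⁴.
Web: 0.55 × 2.8, A = 1.54 in², y = 2.2 in, Ī = 1.006133 in⁴.
Centroid: ȳ = ΣA·y / ΣA = 0.9478261 in.
Transfer each piece to the horizontal axis through the centroid using Ī + A·d² with d = y − 0.9478261:
  flange: d = -0.5478261 in → contributes +1.244133 in⁴
  web: d = 1.252174 in → contributes +3.42076 in⁴
Total I = 4.664893 in⁴.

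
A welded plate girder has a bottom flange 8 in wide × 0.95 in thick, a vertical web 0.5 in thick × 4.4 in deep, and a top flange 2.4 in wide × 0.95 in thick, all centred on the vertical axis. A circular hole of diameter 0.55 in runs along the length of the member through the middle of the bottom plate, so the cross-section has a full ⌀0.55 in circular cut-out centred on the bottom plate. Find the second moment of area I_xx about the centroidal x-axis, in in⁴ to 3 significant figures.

I_xx ≈ 57.7 in⁴

Treat the section as a set of non-overlapping primitives; coordinates are from the bounding-box lower-left.
Bottom plate: 8 × 0.95, A = 7.6 in², y = 0.475 in, Ī = 0.57158 in⁴.
Web plate: 0.5 × 4.4, A = 2.2 in², y = 3.15 in, Ī = 3.5493 in⁴.
Top plate: 2.4 × 0.95, A = 2.28 in², y = 5.825 in, Ī = 0.17148 in⁴.
Hole (subtracted): ⌀0.55, A = 0.23758 in², y = 0.475 in, Ī = 0.0044918 in⁴.
Centroid: ȳ = ΣA·y / ΣA = 2.002 in.
Transfer each piece to the centroidal x-axis using Ī + A·d² with d = y − 2.002:
  bottom plate: d = -1.527 in → contributes +18.292 in⁴
  web plate: d = 1.148 in → contributes +6.4489 in⁴
  top plate: d = 3.823 in → contributes +33.495 in⁴
  hole: d = -1.527 in → contributes −0.55845 in⁴
Total I = 57.677 in⁴.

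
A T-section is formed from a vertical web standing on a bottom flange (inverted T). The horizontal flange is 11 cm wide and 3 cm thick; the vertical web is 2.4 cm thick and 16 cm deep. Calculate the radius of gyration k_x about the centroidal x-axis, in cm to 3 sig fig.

Decompose the section into non-overlapping parts with the origin at the bottom-left of its bounding rectangle.
Flange: 11 × 3, A = 33 cm², y = 1.5 cm, Ī = 24.75 cm⁴.
Web: 2.4 × 16, A = 38.4 cm², y = 11 cm, Ī = 819.2 cm⁴.
Centroid: ȳ = ΣA·y / ΣA = 6.6092 cm.
Transfer each piece to the centroidal x-axis using Ī + A·d² with d = y − 6.6092:
  flange: d = -5.1092 cm → contributes +886.19 cm⁴
  web: d = 4.3908 cm → contributes +1559.5 cm⁴
Total I = 2445.7 cm⁴.
Radius of gyration: k = √(I/A) = √(2445.7 / 71.4) = 5.8526 cm.

k_x ≈ 5.85 cm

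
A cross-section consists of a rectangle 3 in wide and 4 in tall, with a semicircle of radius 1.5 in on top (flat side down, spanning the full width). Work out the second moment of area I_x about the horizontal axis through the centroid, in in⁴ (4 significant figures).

Decompose the section into non-overlapping parts with the origin at the bottom-left of its bounding rectangle.
Rectangular body: 3 × 4, A = 12 in², y = 2 in, Ī = 16 in⁴.
Semicircular cap: semicircle r = 1.5, A = 3.53429 in², y = 4.63662 in, Ī = 0.555645 in⁴.
Centroid: ȳ = ΣA·y / ΣA = 2.59987 in.
Transfer each piece to the horizontal axis through the centroid using Ī + A·d² with d = y − 2.59987:
  rectangular body: d = -0.599872 in → contributes +20.3182 in⁴
  semicircular cap: d = 2.03675 in → contributes +15.2171 in⁴
Total I = 35.5353 in⁴.

I_x ≈ 35.54 in⁴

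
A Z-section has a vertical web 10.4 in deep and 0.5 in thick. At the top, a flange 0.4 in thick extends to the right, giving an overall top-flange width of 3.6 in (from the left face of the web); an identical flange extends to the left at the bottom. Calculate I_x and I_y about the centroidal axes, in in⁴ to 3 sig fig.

Split into non-overlapping primitives; take the origin at the lower-left of the bounding box.
Web: 0.5 × 10.4, A = 5.2 in², y = 5.2 in, Ī = 46.869 in⁴.
Top flange (beyond web): 3.1 × 0.4, A = 1.24 in², y = 10.2 in, Ī = 0.016533 in⁴.
Bottom flange (beyond web): 3.1 × 0.4, A = 1.24 in², y = 0.2 in, Ī = 0.016533 in⁴.
Centroid: ȳ = ΣA·y / ΣA = 5.2 in.
Transfer each piece to the centroidal x-axis using Ī + A·d² with d = y − 5.2:
  web: d = 0 in → contributes +46.869 in⁴
  top flange (beyond web): d = 5 in → contributes +31.017 in⁴
  bottom flange (beyond web): d = -5 in → contributes +31.017 in⁴
Total I = 108.9 in⁴.
For the y-axis: x̄ = 3.35 in.
Repeating about the centroidal y-axis gives I_y = 10.13 in⁴.

I_x ≈ 109 in⁴, I_y ≈ 10.1 in⁴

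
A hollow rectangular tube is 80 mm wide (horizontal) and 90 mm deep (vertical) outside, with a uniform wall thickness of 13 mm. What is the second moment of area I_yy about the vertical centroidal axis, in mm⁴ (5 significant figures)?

I_yy ≈ 3.0002 × 10⁶ mm⁴

Treat the section as a set of non-overlapping primitives; coordinates are from the bounding-box lower-left.
Outer rectangle: 80 × 90, A = 7 200 mm², x = 40 mm, Ī = 3 840 000 mm⁴.
Inner void (subtracted): 54 × 64, A = 3 456 mm², x = 40 mm, Ī = 839 808 mm⁴.
By symmetry the centroid is at mid-width, x̄ = 40 mm.
All pieces are centred on the vertical centroidal axis, so I = ΣĪ (holes subtracted) = 3 000 192 mm⁴.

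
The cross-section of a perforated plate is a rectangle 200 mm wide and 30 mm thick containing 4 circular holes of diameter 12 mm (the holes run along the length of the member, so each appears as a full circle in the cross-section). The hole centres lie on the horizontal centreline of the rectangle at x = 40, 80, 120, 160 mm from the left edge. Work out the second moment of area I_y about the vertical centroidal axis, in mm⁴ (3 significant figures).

Decompose the section into non-overlapping parts with the origin at the bottom-left of its bounding rectangle.
Plate: 200 × 30, A = 6 000 mm², x = 100 mm, Ī = 20 000 000 mm⁴.
Hole 1 (subtracted): ⌀12, A = 113.1 mm², x = 40 mm, Ī = 1017.9 mm⁴.
Hole 2 (subtracted): ⌀12, A = 113.1 mm², x = 80 mm, Ī = 1017.9 mm⁴.
Hole 3 (subtracted): ⌀12, A = 113.1 mm², x = 120 mm, Ī = 1017.9 mm⁴.
Hole 4 (subtracted): ⌀12, A = 113.1 mm², x = 160 mm, Ī = 1017.9 mm⁴.
By symmetry the centroid is at mid-width, x̄ = 100 mm.
Transfer each piece to the vertical centroidal axis using Ī + A·d² with d = x − 100:
  plate: d = 0 mm → contributes +20 000 000 mm⁴
  hole 1: d = -60 mm → contributes −408 168 mm⁴
  hole 2: d = -20 mm → contributes −46 257 mm⁴
  hole 3: d = 20 mm → contributes −46 257 mm⁴
  hole 4: d = 60 mm → contributes −408 168 mm⁴
Total I = 19 091 150 mm⁴.

I_y ≈ 1.91 × 10⁷ mm⁴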